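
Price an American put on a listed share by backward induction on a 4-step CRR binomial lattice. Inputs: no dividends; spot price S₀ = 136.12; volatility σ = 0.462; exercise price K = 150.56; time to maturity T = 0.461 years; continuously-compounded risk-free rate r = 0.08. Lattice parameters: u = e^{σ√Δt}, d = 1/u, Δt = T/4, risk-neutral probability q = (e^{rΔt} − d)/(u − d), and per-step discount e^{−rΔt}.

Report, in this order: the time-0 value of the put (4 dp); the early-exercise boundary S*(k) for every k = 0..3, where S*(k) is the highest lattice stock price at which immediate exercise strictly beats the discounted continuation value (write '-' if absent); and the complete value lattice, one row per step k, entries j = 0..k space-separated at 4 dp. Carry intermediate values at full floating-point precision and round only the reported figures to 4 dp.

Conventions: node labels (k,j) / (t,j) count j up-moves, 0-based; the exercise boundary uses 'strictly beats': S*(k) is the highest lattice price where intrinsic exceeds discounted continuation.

Δt=0.11525, u=1.16981, d=0.85484, q=0.49028, disc=e^(-rΔt)=0.99082
k=4 terminal: V=max(K-S,0) → 77.8725 51.0903 14.4400 0.0000 0.0000
k=3: j=0 S=85.0306 intr=65.5294 cont=64.1477 V=65.5294[EX]; j=1 S=116.3607 intr=34.1993 cont=32.8175 V=34.1993[EX]; j=2 S=159.2346 intr=0.0000 cont=7.2928 V=7.2928[hold]; j=3 S=217.9058 intr=0.0000 cont=0.0000 V=0.0000[hold]  S*(3)=116.3607
k=2: j=0 S=99.4697 intr=51.0903 cont=49.7085 V=51.0903[EX]; j=1 S=136.1200 intr=14.4400 cont=20.8149 V=20.8149[hold]; j=2 S=186.2744 intr=0.0000 cont=3.6832 V=3.6832[hold]  S*(2)=99.4697
k=1: j=0 S=116.3607 intr=34.1993 cont=35.9143 V=35.9143[hold]; j=1 S=159.2346 intr=0.0000 cont=12.3017 V=12.3017[hold]  S*(1)=-
k=0: j=0 S=136.1200 intr=14.4400 cont=24.1142 V=24.1142[hold]  S*(0)=-

price = 24.1142
boundary = - - 99.4697 116.3607
tree:
24.1142
35.9143 12.3017
51.0903 20.8149 3.6832
65.5294 34.1993 7.2928 0.0000
77.8725 51.0903 14.4400 0.0000 0.0000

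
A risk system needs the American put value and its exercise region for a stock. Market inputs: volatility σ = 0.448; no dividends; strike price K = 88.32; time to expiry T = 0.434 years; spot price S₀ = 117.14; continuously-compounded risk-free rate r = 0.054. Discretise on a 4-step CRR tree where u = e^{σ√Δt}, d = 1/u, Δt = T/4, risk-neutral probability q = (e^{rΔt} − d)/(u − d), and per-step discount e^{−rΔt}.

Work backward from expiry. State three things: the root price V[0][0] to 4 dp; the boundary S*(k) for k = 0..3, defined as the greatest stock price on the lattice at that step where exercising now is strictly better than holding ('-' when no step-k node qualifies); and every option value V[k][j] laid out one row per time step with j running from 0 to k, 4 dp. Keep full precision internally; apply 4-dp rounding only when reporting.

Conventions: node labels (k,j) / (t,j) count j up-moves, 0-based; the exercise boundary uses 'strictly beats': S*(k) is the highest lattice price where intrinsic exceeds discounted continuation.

params: Δt=0.10850 u=1.15901 d=0.86280 q=0.48301 e^(-rΔt)=0.99416
t_4 payoffs: 23.4038 1.1175 0.0000 0.0000 0.0000
t_3: node(3,0) S=75.2387 payoff=13.0813 vs cont=12.5654 → 13.0813 [stop]  node(3,1) S=101.0688 payoff=0.0000 vs cont=0.5743 → 0.5743 [wait]  node(3,2) S=135.7667 payoff=0.0000 vs cont=0.0000 → 0.0000 [wait]  node(3,3) S=182.3767 payoff=0.0000 vs cont=0.0000 → 0.0000 [wait]  ⇒ S*(3)=75.2387
t_2: node(2,0) S=87.2025 payoff=1.1175 vs cont=6.9992 → 6.9992 [wait]  node(2,1) S=117.1400 payoff=0.0000 vs cont=0.2952 → 0.2952 [wait]  node(2,2) S=157.3553 payoff=0.0000 vs cont=0.0000 → 0.0000 [wait]  ⇒ S*(2)=-
t_1: node(1,0) S=101.0688 payoff=0.0000 vs cont=3.7391 → 3.7391 [wait]  node(1,1) S=135.7667 payoff=0.0000 vs cont=0.1517 → 0.1517 [wait]  ⇒ S*(1)=-
t_0: node(0,0) S=117.1400 payoff=0.0000 vs cont=1.9946 → 1.9946 [wait]  ⇒ S*(0)=-

price = 1.9946
boundary = - - - 75.2387
tree:
1.9946
3.7391 0.1517
6.9992 0.2952 0.0000
13.0813 0.5743 0.0000 0.0000
23.4038 1.1175 0.0000 0.0000 0.0000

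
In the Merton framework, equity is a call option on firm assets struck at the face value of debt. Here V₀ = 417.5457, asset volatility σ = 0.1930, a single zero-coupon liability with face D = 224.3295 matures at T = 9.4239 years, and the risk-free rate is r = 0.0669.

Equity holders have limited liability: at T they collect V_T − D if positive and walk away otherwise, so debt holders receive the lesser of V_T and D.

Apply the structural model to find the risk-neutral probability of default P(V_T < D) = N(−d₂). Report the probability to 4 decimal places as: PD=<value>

PD=0.0346

Work the structural quantities from V₀ = 417.5457 against face 224.3295:
d₁ = [ln(V₀/D) + (r + σ²/2)T] / (σ√T)
   = [ln(417.5457/224.3295) + (0.0669 + 0.5·0.1930²)·9.4239] / (0.1930·√9.4239)
   = [0.621278 + 0.805974] / 0.592479 = 2.408952
d₂ = d₁ − σ√T = 2.408952 − 0.592479 = 1.816473
risk-neutral PD = N(−d₂) = N(-1.816473) = 0.034649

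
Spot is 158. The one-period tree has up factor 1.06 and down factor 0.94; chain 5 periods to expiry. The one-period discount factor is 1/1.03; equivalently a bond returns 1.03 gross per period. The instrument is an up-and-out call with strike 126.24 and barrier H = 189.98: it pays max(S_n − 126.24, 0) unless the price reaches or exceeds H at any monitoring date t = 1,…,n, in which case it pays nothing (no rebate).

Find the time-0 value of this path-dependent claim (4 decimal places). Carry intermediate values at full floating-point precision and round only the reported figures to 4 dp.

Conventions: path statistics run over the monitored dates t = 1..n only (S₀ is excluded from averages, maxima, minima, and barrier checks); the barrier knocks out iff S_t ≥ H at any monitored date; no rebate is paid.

price = 27.4923

Set p* = 0.7500 (from d < R < u); the path-dependent value is the discounted p*-expectation over all price paths.
Enumerate all 2^5 = 32 price paths (U = up ×1.06, D = down ×0.94); each path with k up-moves has probability p*^k·(1−p*)^(5−k).
DDDDD: M=148.5200, payoff=0.0000, prob=0.000977
UDDDD: M=167.4800, payoff=4.5198, prob=0.002930
DUDDD: M=157.4312, payoff=4.5198, prob=0.002930
UUDDD: M=177.5288, payoff=21.2126, prob=0.008789
DDUDD: M=148.5200, payoff=4.5198, prob=0.002930
UDUDD: M=167.4800, payoff=21.2126, prob=0.008789
DUUDD: M=166.8771, payoff=21.2126, prob=0.008789
UUUDD: M=188.1805, payoff=40.0363, prob=0.026367
DDDUD: M=148.5200, payoff=4.5198, prob=0.002930
UDDUD: M=167.4800, payoff=21.2126, prob=0.008789
DUDUD: M=157.4312, payoff=21.2126, prob=0.008789
UUDUD: M=177.5288, payoff=40.0363, prob=0.026367
DDUUD: M=156.8644, payoff=21.2126, prob=0.008789
UDUUD: M=176.8897, payoff=40.0363, prob=0.026367
DUUUD: M=176.8897, payoff=40.0363, prob=0.026367
UUUUD: M=199.4714, payoff=0.0000, prob=0.079102
DDDDU: M=148.5200, payoff=4.5198, prob=0.002930
UDDDU: M=167.4800, payoff=21.2126, prob=0.008789
DUDDU: M=157.4312, payoff=21.2126, prob=0.008789
UUDDU: M=177.5288, payoff=40.0363, prob=0.026367
DDUDU: M=148.5200, payoff=21.2126, prob=0.008789
UDUDU: M=167.4800, payoff=40.0363, prob=0.026367
DUUDU: M=166.8771, payoff=40.0363, prob=0.026367
UUUDU: M=188.1805, payoff=61.2631, prob=0.079102
DDDUU: M=148.5200, payoff=21.2126, prob=0.008789
UDDUU: M=167.4800, payoff=40.0363, prob=0.026367
DUDUU: M=166.2763, payoff=40.0363, prob=0.026367
UUDUU: M=187.5031, payoff=61.2631, prob=0.079102
DDUUU: M=166.2763, payoff=40.0363, prob=0.026367
UDUUU: M=187.5031, payoff=61.2631, prob=0.079102
DUUUU: M=187.5031, payoff=61.2631, prob=0.079102
UUUUU: M=211.4396, payoff=0.0000, prob=0.237305
Price = Σ prob·payoff / R^5 = 31.871066 / 1.159274 = 27.4923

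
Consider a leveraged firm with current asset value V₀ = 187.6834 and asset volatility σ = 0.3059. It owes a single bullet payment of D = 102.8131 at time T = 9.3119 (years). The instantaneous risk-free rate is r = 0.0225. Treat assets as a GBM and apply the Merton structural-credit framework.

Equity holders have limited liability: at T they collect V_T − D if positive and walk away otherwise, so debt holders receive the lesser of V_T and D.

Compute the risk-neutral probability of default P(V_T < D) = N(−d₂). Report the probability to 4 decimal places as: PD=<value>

With assets at 187.6834 and a single debt payment of 102.8131 at 9.3119 years:
d₁ = [ln(V₀/D) + (r + σ²/2)T] / (σ√T)
   = [ln(187.6834/102.8131) + (0.0225 + 0.5·0.3059²)·9.3119] / (0.3059·√9.3119)
   = [0.601844 + 0.645197] / 0.933466 = 1.335925
d₂ = d₁ − σ√T = 1.335925 − 0.933466 = 0.402459
risk-neutral PD = N(−d₂) = N(-0.402459) = 0.343673

PD=0.3437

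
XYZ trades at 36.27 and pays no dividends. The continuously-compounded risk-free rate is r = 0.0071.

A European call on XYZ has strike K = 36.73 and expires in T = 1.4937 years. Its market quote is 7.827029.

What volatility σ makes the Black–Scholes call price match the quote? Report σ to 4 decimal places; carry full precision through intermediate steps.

sigma = 0.4498

At σ = 0.4498 the Black–Scholes value reproduces the quote:
σ√T = 0.4498·√1.4937 = 0.549732
d₁ = (ln(S/K) + (r+σ²/2)T) / (σ√T) = (ln(36.27/36.73) + (0.0071+0.4498²/2)·1.4937) / 0.549732 = (-0.012603 + 0.161708) / 0.549732 = 0.271232
d₂ = d₁ − σ√T = 0.271232 − 0.549732 = -0.278500
e^{−rT} = 0.989451
N(d₁) = 0.606894,  N(d₂) = 0.390314
V = S·N(d₁) − K·e^{−rT}·N(d₂) = 22.012038 − 14.185008 = 7.827029 (the quoted price), and the Black–Scholes price is strictly increasing in σ, so σ is unique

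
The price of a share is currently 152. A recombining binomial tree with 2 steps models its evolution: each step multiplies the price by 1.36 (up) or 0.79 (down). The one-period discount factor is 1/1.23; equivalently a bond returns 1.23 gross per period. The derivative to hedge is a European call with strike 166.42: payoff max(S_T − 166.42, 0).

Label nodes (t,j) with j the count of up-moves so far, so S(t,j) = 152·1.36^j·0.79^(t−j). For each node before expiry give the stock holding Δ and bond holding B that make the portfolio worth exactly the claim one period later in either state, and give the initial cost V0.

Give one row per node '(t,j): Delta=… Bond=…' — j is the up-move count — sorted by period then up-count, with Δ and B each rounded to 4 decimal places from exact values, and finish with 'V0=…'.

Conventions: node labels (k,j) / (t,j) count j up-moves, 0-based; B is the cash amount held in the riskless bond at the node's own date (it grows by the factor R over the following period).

(0,0): Delta=0.8310 Bond=-81.1252
(1,0): Delta=0.0000 Bond=0.0000
(1,1): Delta=0.9736 Bond=-129.2657
V0=45.1837

Risk-neutral probability p* = (R−d)/(u−d) = (1.23−0.79)/(1.36−0.79) = 0.7719.
At maturity the claim pays: V(2,0)=0.0000, V(2,1)=0.0000, V(2,2)=114.7192
(1,0): S=120.0800. Δ = (V_up−V_dn)/(S_up−S_dn) = (0.0000−0.0000)/(163.3088−94.8632) = 0.0000. V = [p*·0.0000 + (1−p*)·0.0000]/1.23 = 0.0000. B = V − Δ·S = 0.0000.
(1,1): S=206.7200. Δ = (V_up−V_dn)/(S_up−S_dn) = (114.7192−0.0000)/(281.1392−163.3088) = 0.9736. V = [p*·114.7192 + (1−p*)·0.0000]/1.23 = 71.9961. B = V − Δ·S = -129.2657.
(0,0): S=152.0000. Δ = (V_up−V_dn)/(S_up−S_dn) = (71.9961−0.0000)/(206.7200−120.0800) = 0.8310. V = [p*·71.9961 + (1−p*)·0.0000]/1.23 = 45.1837. B = V − Δ·S = -81.1252.
Verification: the root portfolio costs Δ(0,0)·S0 + B(0,0) = 45.1837, matching V0.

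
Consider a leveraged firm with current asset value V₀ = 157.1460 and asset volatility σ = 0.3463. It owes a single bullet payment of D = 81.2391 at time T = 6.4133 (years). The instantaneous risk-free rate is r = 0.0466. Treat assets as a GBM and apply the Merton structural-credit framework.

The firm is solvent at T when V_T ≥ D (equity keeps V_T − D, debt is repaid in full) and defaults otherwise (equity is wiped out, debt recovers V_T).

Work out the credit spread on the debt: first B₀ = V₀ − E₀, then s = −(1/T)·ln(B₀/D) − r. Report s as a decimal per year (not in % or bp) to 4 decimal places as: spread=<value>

Apply the equity-as-call identities (strike 81.2391, horizon 6.4133 years):
d₁ = [ln(V₀/D) + (r + σ²/2)T] / (σ√T)
   = [ln(157.1460/81.2391) + (0.0466 + 0.5·0.3463²)·6.4133] / (0.3463·√6.4133)
   = [0.659779 + 0.683413] / 0.876987 = 1.531598
d₂ = d₁ − σ√T = 1.531598 − 0.876987 = 0.654611
N(d₁) = 0.937189,  N(d₂) = 0.743641,  e^(−rT) = 0.741663
E₀ = V₀·N(d₁) − D·e^(−rT)·N(d₂)
   = 157.1460·0.937189 − 81.2391·0.741663·0.743641 = 102.469633
B₀ = V₀ − E₀ = 157.1460 − 102.469633 = 54.676367
spread = −(1/T)·ln(B₀/D) − r = −(1/6.4133)·ln(54.676367/81.2391) − 0.0466 = 0.01514124

spread=0.0151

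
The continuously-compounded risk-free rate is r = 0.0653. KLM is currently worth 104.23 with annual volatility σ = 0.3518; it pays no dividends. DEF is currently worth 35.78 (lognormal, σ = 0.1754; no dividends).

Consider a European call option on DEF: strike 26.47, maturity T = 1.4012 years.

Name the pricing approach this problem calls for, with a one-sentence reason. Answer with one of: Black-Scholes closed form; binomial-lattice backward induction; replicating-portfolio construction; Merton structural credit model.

Key observation: the instrument is a plain European call (strike 26.47) on a lognormal asset; the exact continuous-time formula applies directly.

framework: Black-Scholes closed form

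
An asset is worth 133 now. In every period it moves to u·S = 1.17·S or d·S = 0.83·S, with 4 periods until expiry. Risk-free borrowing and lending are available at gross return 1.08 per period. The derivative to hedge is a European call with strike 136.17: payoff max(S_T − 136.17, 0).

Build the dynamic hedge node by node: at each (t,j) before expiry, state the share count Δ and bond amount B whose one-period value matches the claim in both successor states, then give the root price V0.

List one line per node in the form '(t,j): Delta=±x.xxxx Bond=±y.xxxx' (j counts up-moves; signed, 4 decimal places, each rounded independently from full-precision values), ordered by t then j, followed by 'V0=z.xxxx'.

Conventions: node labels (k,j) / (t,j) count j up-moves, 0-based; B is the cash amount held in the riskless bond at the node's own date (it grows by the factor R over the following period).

(0,0): Delta=0.8117 Bond=-71.0922
(1,0): Delta=0.5018 Bond=-42.5715
(1,1): Delta=0.8908 Bond=-89.0945
(2,0): Delta=0.0000 Bond=0.0000
(2,1): Delta=0.6300 Bond=-62.5290
(2,2): Delta=0.9575 Bond=-108.3515
(3,0): Delta=0.0000 Bond=0.0000
(3,1): Delta=0.0000 Bond=0.0000
(3,2): Delta=0.7908 Bond=-91.8426
(3,3): Delta=1.0000 Bond=-126.0833
V0=36.8624

Arbitrage-free pricing uses the up-move probability p* = (R−d)/(u−d) = 0.7353, discounting each step at R = 1.08.
At maturity the claim pays: V(4,0)=0.0000, V(4,1)=0.0000, V(4,2)=0.0000, V(4,3)=40.6321, V(4,4)=113.0570
(3,0): S=76.0477. Δ = (V_up−V_dn)/(S_up−S_dn) = (0.0000−0.0000)/(88.9758−63.1196) = 0.0000. V = [p*·0.0000 + (1−p*)·0.0000]/1.08 = 0.0000. B = V − Δ·S = 0.0000.
(3,1): S=107.1997. Δ = (V_up−V_dn)/(S_up−S_dn) = (0.0000−0.0000)/(125.4237−88.9758) = 0.0000. V = [p*·0.0000 + (1−p*)·0.0000]/1.08 = 0.0000. B = V − Δ·S = 0.0000.
(3,2): S=151.1129. Δ = (V_up−V_dn)/(S_up−S_dn) = (40.6321−0.0000)/(176.8021−125.4237) = 0.7908. V = [p*·40.6321 + (1−p*)·0.0000]/1.08 = 27.6634. B = V − Δ·S = -91.8426.
(3,3): S=213.0145. Δ = (V_up−V_dn)/(S_up−S_dn) = (113.0570−40.6321)/(249.2270−176.8021) = 1.0000. V = [p*·113.0570 + (1−p*)·40.6321]/1.08 = 86.9312. B = V − Δ·S = -126.0833.
(2,0): S=91.6237. Δ = (V_up−V_dn)/(S_up−S_dn) = (0.0000−0.0000)/(107.1997−76.0477) = 0.0000. V = [p*·0.0000 + (1−p*)·0.0000]/1.08 = 0.0000. B = V − Δ·S = 0.0000.
(2,1): S=129.1563. Δ = (V_up−V_dn)/(S_up−S_dn) = (27.6634−0.0000)/(151.1129−107.1997) = 0.6300. V = [p*·27.6634 + (1−p*)·0.0000]/1.08 = 18.8340. B = V − Δ·S = -62.5290.
(2,2): S=182.0637. Δ = (V_up−V_dn)/(S_up−S_dn) = (86.9312−27.6634)/(213.0145−151.1129) = 0.9575. V = [p*·86.9312 + (1−p*)·27.6634]/1.08 = 65.9654. B = V − Δ·S = -108.3515.
(1,0): S=110.3900. Δ = (V_up−V_dn)/(S_up−S_dn) = (18.8340−0.0000)/(129.1563−91.6237) = 0.5018. V = [p*·18.8340 + (1−p*)·0.0000]/1.08 = 12.8227. B = V − Δ·S = -42.5715.
(1,1): S=155.6100. Δ = (V_up−V_dn)/(S_up−S_dn) = (65.9654−18.8340)/(182.0637−129.1563) = 0.8908. V = [p*·65.9654 + (1−p*)·18.8340]/1.08 = 49.5273. B = V − Δ·S = -89.0945.
(0,0): S=133.0000. Δ = (V_up−V_dn)/(S_up−S_dn) = (49.5273−12.8227)/(155.6100−110.3900) = 0.8117. V = [p*·49.5273 + (1−p*)·12.8227]/1.08 = 36.8624. B = V − Δ·S = -71.0922.
Check: Δ(0,0)·S0 + B(0,0) = 36.8624 = V0.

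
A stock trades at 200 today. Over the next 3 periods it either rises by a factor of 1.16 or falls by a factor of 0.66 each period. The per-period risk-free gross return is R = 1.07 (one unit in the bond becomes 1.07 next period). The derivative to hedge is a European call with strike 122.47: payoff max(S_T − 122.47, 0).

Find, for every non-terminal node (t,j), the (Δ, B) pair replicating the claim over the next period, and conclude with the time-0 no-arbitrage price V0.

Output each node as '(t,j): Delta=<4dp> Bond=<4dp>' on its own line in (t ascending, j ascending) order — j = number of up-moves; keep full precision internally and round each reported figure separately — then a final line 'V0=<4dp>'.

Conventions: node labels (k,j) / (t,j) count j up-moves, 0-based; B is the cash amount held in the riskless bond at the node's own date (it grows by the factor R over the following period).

Arbitrage-free pricing uses the up-move probability p* = (R−d)/(u−d) = 0.8200, discounting each step at R = 1.07.
At maturity the claim pays: V(3,0)=0.0000, V(3,1)=0.0000, V(3,2)=55.1492, V(3,3)=189.7092
  t=2,j=0: stock 87.1200 → up 101.0592 (V=0.0000), down 57.4992 (V=0.0000). Price 0.0000; hedge Δ=0.0000, bond B=0.0000.
  t=2,j=1: stock 153.1200 → up 177.6192 (V=55.1492), down 101.0592 (V=0.0000). Price 42.2639; hedge Δ=0.7203, bond B=-68.0345.
  t=2,j=2: stock 269.1200 → up 312.1792 (V=189.7092), down 177.6192 (V=55.1492). Price 154.6621; hedge Δ=1.0000, bond B=-114.4579.
  t=1,j=0: stock 132.0000 → up 153.1200 (V=42.2639), down 87.1200 (V=0.0000). Price 32.3891; hedge Δ=0.6404, bond B=-52.1386.
  t=1,j=1: stock 232.0000 → up 269.1200 (V=154.6621), down 153.1200 (V=42.2639). Price 125.6359; hedge Δ=0.9689, bond B=-99.1605.
  t=0,j=0: stock 200.0000 → up 232.0000 (V=125.6359), down 132.0000 (V=32.3891). Price 101.7303; hedge Δ=0.9325, bond B=-84.7631.
Check: Δ(0,0)·S0 + B(0,0) = 101.7303 = V0.

(0,0): Delta=0.9325 Bond=-84.7631
(1,0): Delta=0.6404 Bond=-52.1386
(1,1): Delta=0.9689 Bond=-99.1605
(2,0): Delta=0.0000 Bond=0.0000
(2,1): Delta=0.7203 Bond=-68.0345
(2,2): Delta=1.0000 Bond=-114.4579
V0=101.7303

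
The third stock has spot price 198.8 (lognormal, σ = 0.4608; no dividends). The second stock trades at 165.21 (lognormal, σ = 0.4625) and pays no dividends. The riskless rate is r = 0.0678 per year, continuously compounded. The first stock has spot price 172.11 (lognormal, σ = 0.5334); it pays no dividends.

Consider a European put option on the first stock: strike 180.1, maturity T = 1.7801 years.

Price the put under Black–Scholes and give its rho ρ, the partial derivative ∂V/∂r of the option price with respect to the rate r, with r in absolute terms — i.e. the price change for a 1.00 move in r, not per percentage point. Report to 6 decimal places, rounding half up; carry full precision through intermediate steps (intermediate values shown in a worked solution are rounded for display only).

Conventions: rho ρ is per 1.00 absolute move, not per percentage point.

price = 40.120806
ρ = -170.121206

σ√T = 0.5334·√1.7801 = 0.711664
d₁ = (ln(S/K) + (r+σ²/2)T) / (σ√T) = (ln(172.11/180.1) + (0.0678+0.5334²/2)·1.7801) / 0.711664 = (-0.045378 + 0.373924) / 0.711664 = 0.461658
d₂ = d₁ − σ√T = 0.461658 − 0.711664 = -0.250007
e^{−rT} = 0.886308
N(−d₁) = 0.322163,  N(−d₂) = 0.598709
Put price V = K·e^{−rT}·N(−d₂) − S·N(−d₁) = 95.568342 − 55.447537 = 40.120806
ρ = −K·T·e^{−rT}·N(−d₂) = -170.121206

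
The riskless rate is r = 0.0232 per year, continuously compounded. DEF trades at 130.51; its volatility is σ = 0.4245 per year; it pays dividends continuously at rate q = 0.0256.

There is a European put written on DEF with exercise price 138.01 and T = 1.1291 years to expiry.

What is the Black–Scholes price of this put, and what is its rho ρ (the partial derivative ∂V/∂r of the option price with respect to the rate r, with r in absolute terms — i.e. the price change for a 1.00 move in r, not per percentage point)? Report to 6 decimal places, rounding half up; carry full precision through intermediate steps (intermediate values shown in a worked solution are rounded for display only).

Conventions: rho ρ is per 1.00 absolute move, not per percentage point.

price = 27.324839
ρ = -96.978029

σ√T = 0.4245·√1.1291 = 0.451070
d₁ = (ln(S/K) + (r−q+σ²/2)T) / (σ√T) = (ln(130.51/138.01) + (0.0232−0.0256+0.4245²/2)·1.1291) / 0.451070 = (-0.055876 + 0.099022) / 0.451070 = 0.095652
d₂ = d₁ − σ√T = 0.095652 − 0.451070 = -0.355418
e^{−rT} = 0.974145
e^{−qT} = 0.971509
N(−d₁) = 0.461898,  N(−d₂) = 0.638862
Put price V = K·e^{−rT}·N(−d₂) − S·e^{−qT}·N(−d₁) = 85.889673 − 58.564834 = 27.324839
ρ = −K·T·e^{−rT}·N(−d₂) = -96.978029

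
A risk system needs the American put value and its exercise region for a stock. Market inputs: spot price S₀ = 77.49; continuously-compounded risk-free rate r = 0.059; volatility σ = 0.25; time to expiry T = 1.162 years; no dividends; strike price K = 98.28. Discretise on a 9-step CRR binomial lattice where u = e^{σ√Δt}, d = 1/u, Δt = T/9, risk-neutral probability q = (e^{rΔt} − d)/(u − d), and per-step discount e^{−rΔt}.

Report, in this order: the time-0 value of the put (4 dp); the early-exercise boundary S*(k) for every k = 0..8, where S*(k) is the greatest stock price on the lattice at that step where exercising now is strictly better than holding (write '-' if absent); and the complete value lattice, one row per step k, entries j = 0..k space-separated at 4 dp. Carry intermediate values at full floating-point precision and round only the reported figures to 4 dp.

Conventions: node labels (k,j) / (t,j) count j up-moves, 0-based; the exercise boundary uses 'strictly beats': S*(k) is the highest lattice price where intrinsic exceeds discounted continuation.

Δt=0.12911  u=1.09399  d=0.91409  q=0.52006  discount=0.99241
step 9 (expiry): payoffs max(K−S,0) = 63.7552 56.9603 48.8282 39.0956 27.4474 13.5068 0.0000 0.0000 0.0000 0.0000
step 8: (k=8,j=0): S=37.7697, K−S=60.5103, hold=59.7645 ⇒ V=60.5103 exercise | (k=8,j=1): S=45.2032, K−S=53.0768, hold=52.3310 ⇒ V=53.0768 exercise | (k=8,j=2): S=54.0997, K−S=44.1803, hold=43.4345 ⇒ V=44.1803 exercise | (k=8,j=3): S=64.7471, K−S=33.5329, hold=32.7871 ⇒ V=33.5329 exercise | (k=8,j=4): S=77.4900, K−S=20.7900, hold=20.0442 ⇒ V=20.7900 exercise | (k=8,j=5): S=92.7409, K−S=5.5391, hold=6.4333 ⇒ V=6.4333 continue | (k=8,j=6): S=110.9932, K−S=0.0000, hold=0.0000 ⇒ V=0.0000 continue | (k=8,j=7): S=132.8379, K−S=0.0000, hold=0.0000 ⇒ V=0.0000 continue | (k=8,j=8): S=158.9818, K−S=0.0000, hold=0.0000 ⇒ V=0.0000 continue  boundary S*=77.4900
step 7: (k=7,j=0): S=41.3197, K−S=56.9603, hold=56.2145 ⇒ V=56.9603 exercise | (k=7,j=1): S=49.4518, K−S=48.8282, hold=48.0824 ⇒ V=48.8282 exercise | (k=7,j=2): S=59.1844, K−S=39.0956, hold=38.3498 ⇒ V=39.0956 exercise | (k=7,j=3): S=70.8326, K−S=27.4474, hold=26.7016 ⇒ V=27.4474 exercise | (k=7,j=4): S=84.7732, K−S=13.5068, hold=13.2225 ⇒ V=13.5068 exercise | (k=7,j=5): S=101.4574, K−S=0.0000, hold=3.0641 ⇒ V=3.0641 continue | (k=7,j=6): S=121.4253, K−S=0.0000, hold=0.0000 ⇒ V=0.0000 continue | (k=7,j=7): S=145.3231, K−S=0.0000, hold=0.0000 ⇒ V=0.0000 continue  boundary S*=84.7732
step 6: (k=6,j=0): S=45.2032, K−S=53.0768, hold=52.3310 ⇒ V=53.0768 exercise | (k=6,j=1): S=54.0997, K−S=44.1803, hold=43.4345 ⇒ V=44.1803 exercise | (k=6,j=2): S=64.7471, K−S=33.5329, hold=32.7871 ⇒ V=33.5329 exercise | (k=6,j=3): S=77.4900, K−S=20.7900, hold=20.0442 ⇒ V=20.7900 exercise | (k=6,j=4): S=92.7409, K−S=5.5391, hold=8.0147 ⇒ V=8.0147 continue | (k=6,j=5): S=110.9932, K−S=0.0000, hold=1.4594 ⇒ V=1.4594 continue | (k=6,j=6): S=132.8379, K−S=0.0000, hold=0.0000 ⇒ V=0.0000 continue  boundary S*=77.4900
step 5: (k=5,j=0): S=49.4518, K−S=48.8282, hold=48.0824 ⇒ V=48.8282 exercise | (k=5,j=1): S=59.1844, K−S=39.0956, hold=38.3498 ⇒ V=39.0956 exercise | (k=5,j=2): S=70.8326, K−S=27.4474, hold=26.7016 ⇒ V=27.4474 exercise | (k=5,j=3): S=84.7732, K−S=13.5068, hold=14.0387 ⇒ V=14.0387 continue | (k=5,j=4): S=101.4574, K−S=0.0000, hold=4.5706 ⇒ V=4.5706 continue | (k=5,j=5): S=121.4253, K−S=0.0000, hold=0.6951 ⇒ V=0.6951 continue  boundary S*=70.8326
step 4: (k=4,j=0): S=54.0997, K−S=44.1803, hold=43.4345 ⇒ V=44.1803 exercise | (k=4,j=1): S=64.7471, K−S=33.5329, hold=32.7871 ⇒ V=33.5329 exercise | (k=4,j=2): S=77.4900, K−S=20.7900, hold=20.3187 ⇒ V=20.7900 exercise | (k=4,j=3): S=92.7409, K−S=5.5391, hold=9.0455 ⇒ V=9.0455 continue | (k=4,j=4): S=110.9932, K−S=0.0000, hold=2.5357 ⇒ V=2.5357 continue  boundary S*=77.4900
step 3: (k=3,j=0): S=59.1844, K−S=39.0956, hold=38.3498 ⇒ V=39.0956 exercise | (k=3,j=1): S=70.8326, K−S=27.4474, hold=26.7016 ⇒ V=27.4474 exercise | (k=3,j=2): S=84.7732, K−S=13.5068, hold=14.5707 ⇒ V=14.5707 continue | (k=3,j=3): S=101.4574, K−S=0.0000, hold=5.6171 ⇒ V=5.6171 continue  boundary S*=70.8326
step 2: (k=2,j=0): S=64.7471, K−S=33.5329, hold=32.7871 ⇒ V=33.5329 exercise | (k=2,j=1): S=77.4900, K−S=20.7900, hold=20.5933 ⇒ V=20.7900 exercise | (k=2,j=2): S=92.7409, K−S=5.5391, hold=9.8390 ⇒ V=9.8390 continue  boundary S*=77.4900
step 1: (k=1,j=0): S=70.8326, K−S=27.4474, hold=26.7016 ⇒ V=27.4474 exercise | (k=1,j=1): S=84.7732, K−S=13.5068, hold=14.9803 ⇒ V=14.9803 continue  boundary S*=70.8326
step 0: (k=0,j=0): S=77.4900, K−S=20.7900, hold=20.8047 ⇒ V=20.8047 continue  boundary S*=-

price = 20.8047
boundary = - 70.8326 77.4900 70.8326 77.4900 70.8326 77.4900 84.7732 77.4900
tree:
20.8047
27.4474 14.9803
33.5329 20.7900 9.8390
39.0956 27.4474 14.5707 5.6171
44.1803 33.5329 20.7900 9.0455 2.5357
48.8282 39.0956 27.4474 14.0387 4.5706 0.6951
53.0768 44.1803 33.5329 20.7900 8.0147 1.4594 0.0000
56.9603 48.8282 39.0956 27.4474 13.5068 3.0641 0.0000 0.0000
60.5103 53.0768 44.1803 33.5329 20.7900 6.4333 0.0000 0.0000 0.0000
63.7552 56.9603 48.8282 39.0956 27.4474 13.5068 0.0000 0.0000 0.0000 0.0000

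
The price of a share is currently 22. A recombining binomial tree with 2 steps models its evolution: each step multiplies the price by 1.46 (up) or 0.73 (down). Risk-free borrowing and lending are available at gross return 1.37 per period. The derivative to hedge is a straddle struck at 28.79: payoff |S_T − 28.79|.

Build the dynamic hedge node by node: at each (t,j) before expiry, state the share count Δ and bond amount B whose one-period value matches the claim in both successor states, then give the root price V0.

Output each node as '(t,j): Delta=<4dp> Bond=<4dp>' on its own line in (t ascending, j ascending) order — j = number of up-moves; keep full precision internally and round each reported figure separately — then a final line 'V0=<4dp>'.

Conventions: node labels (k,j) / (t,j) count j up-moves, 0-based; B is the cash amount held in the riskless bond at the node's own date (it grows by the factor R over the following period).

(0,0): Delta=0.4429 Bond=-1.5750
(1,0): Delta=-1.0000 Bond=21.0146
(1,1): Delta=0.5443 Bond=-5.4164
V0=8.1679

Under the risk-neutral measure, an up-move has probability p* = (R−d)/(u−d) = 0.8767 and values discount at R = 1.37.
Terminal payoffs: V(2,0)=17.0662, V(2,1)=5.3424, V(2,2)=18.1052
Node (1,0) S=16.0600: V=(p*·5.3424+(1−p*)·17.0662)/1.37=4.9546; Δ=(5.3424−17.0662)/(23.4476−11.7238)=-1.0000; B=V−Δ·S=21.0146
Node (1,1) S=32.1200: V=(p*·18.1052+(1−p*)·5.3424)/1.37=12.0669; Δ=(18.1052−5.3424)/(46.8952−23.4476)=0.5443; B=V−Δ·S=-5.4164
Node (0,0) S=22.0000: V=(p*·12.0669+(1−p*)·4.9546)/1.37=8.1679; Δ=(12.0669−4.9546)/(32.1200−16.0600)=0.4429; B=V−Δ·S=-1.5750
Sanity check at the root: Δ(0,0)·S0 + B(0,0) reproduces V0 = 8.1679.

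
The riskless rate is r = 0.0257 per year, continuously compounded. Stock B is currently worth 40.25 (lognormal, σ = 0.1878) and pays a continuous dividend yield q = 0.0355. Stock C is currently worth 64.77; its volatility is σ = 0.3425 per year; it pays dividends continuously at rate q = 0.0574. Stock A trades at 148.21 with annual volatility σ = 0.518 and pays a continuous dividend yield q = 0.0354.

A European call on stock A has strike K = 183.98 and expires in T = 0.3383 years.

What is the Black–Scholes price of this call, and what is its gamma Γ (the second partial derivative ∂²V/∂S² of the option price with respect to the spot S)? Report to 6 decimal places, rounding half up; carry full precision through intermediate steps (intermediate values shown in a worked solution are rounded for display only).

price = 6.658994
Γ = 0.007470

σ√T = 0.518·√0.3383 = 0.301287
d₁ = (ln(S/K) + (r−q+σ²/2)T) / (σ√T) = (ln(148.21/183.98) + (0.0257−0.0354+0.518²/2)·0.3383) / 0.301287 = (-0.216197 + 0.042105) / 0.301287 = -0.577825
d₂ = d₁ − σ√T = -0.577825 − 0.301287 = -0.879112
e^{−rT} = 0.991343
e^{−qT} = 0.988096
N(d₁) = 0.281691,  N(d₂) = 0.189670
Call price V = S·e^{−qT}·N(d₁) − K·e^{−rT}·N(d₂) = 41.252431 − 34.593436 = 6.658994
φ(d₁) = (1/√(2π))·e^{−d₁²/2} = 0.337605
Γ = e^{−qT}·φ(d₁) / (S·σ·√T) = 0.007470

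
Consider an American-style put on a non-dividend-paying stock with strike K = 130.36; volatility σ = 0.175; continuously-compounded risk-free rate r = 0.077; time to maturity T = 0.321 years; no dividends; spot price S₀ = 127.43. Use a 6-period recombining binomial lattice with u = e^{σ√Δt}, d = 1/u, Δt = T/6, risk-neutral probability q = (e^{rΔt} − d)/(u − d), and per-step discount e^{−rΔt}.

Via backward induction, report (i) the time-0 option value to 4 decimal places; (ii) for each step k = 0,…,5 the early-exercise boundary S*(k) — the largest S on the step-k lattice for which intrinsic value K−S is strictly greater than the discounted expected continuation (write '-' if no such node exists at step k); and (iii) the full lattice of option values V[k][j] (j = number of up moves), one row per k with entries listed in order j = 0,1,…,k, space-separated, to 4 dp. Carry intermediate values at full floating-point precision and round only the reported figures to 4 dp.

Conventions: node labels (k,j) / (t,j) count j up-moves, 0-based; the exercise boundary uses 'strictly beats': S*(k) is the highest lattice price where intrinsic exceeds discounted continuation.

price = 5.5082
boundary = - - 117.5204 112.8584 117.5204 122.3749
tree:
5.5082
8.5729 2.9487
12.8396 5.0162 1.2160
17.5016 8.2263 2.3295 0.2801
21.9786 12.8396 4.3728 0.6126 0.0000
26.2780 17.5016 7.9851 1.3398 0.0000 0.0000
30.4069 21.9786 12.8396 2.9300 0.0000 0.0000 0.0000

params: Δt=0.05350 u=1.04131 d=0.96033 q=0.54086 e^(-rΔt)=0.99589
t_6 payoffs: 30.4069 21.9786 12.8396 2.9300 0.0000 0.0000 0.0000
t_5: node(5,0) S=104.0820 payoff=26.2780 vs cont=25.7421 → 26.2780 [stop]  node(5,1) S=112.8584 payoff=17.5016 vs cont=16.9656 → 17.5016 [stop]  node(5,2) S=122.3749 payoff=7.9851 vs cont=7.4492 → 7.9851 [stop]  node(5,3) S=132.6939 payoff=0.0000 vs cont=1.3398 → 1.3398 [wait]  node(5,4) S=143.8829 payoff=0.0000 vs cont=0.0000 → 0.0000 [wait]  node(5,5) S=156.0155 payoff=0.0000 vs cont=0.0000 → 0.0000 [wait]  ⇒ S*(5)=122.3749
t_4: node(4,0) S=108.3814 payoff=21.9786 vs cont=21.4427 → 21.9786 [stop]  node(4,1) S=117.5204 payoff=12.8396 vs cont=12.3037 → 12.8396 [stop]  node(4,2) S=127.4300 payoff=2.9300 vs cont=4.3728 → 4.3728 [wait]  node(4,3) S=138.1752 payoff=0.0000 vs cont=0.6126 → 0.6126 [wait]  node(4,4) S=149.8265 payoff=0.0000 vs cont=0.0000 → 0.0000 [wait]  ⇒ S*(4)=117.5204
t_3: node(3,0) S=112.8584 payoff=17.5016 vs cont=16.9656 → 17.5016 [stop]  node(3,1) S=122.3749 payoff=7.9851 vs cont=8.2263 → 8.2263 [wait]  node(3,2) S=132.6939 payoff=0.0000 vs cont=2.3295 → 2.3295 [wait]  node(3,3) S=143.8829 payoff=0.0000 vs cont=0.2801 → 0.2801 [wait]  ⇒ S*(3)=112.8584
t_2: node(2,0) S=117.5204 payoff=12.8396 vs cont=12.4336 → 12.8396 [stop]  node(2,1) S=127.4300 payoff=2.9300 vs cont=5.0162 → 5.0162 [wait]  node(2,2) S=138.1752 payoff=0.0000 vs cont=1.2160 → 1.2160 [wait]  ⇒ S*(2)=117.5204
t_1: node(1,0) S=122.3749 payoff=7.9851 vs cont=8.5729 → 8.5729 [wait]  node(1,1) S=132.6939 payoff=0.0000 vs cont=2.9487 → 2.9487 [wait]  ⇒ S*(1)=-
t_0: node(0,0) S=127.4300 payoff=2.9300 vs cont=5.5082 → 5.5082 [wait]  ⇒ S*(0)=-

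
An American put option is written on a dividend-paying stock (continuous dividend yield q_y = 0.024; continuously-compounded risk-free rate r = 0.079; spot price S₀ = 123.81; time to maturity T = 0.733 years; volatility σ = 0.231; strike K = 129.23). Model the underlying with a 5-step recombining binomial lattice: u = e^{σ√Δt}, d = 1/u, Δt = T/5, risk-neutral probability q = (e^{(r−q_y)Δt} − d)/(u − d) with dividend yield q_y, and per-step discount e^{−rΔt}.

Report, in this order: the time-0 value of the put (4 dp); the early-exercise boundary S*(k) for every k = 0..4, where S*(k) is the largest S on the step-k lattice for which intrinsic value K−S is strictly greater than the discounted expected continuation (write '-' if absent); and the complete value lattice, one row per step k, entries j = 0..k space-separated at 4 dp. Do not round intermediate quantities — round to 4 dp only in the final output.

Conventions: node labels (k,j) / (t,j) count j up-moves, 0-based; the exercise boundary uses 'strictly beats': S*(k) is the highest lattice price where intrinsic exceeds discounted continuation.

price = 10.6375
boundary = - - 103.7367 113.3298 103.7367
tree:
10.6375
16.8249 5.2447
25.4933 9.3124 1.6604
34.2744 15.9002 3.5259 0.0000
42.3121 25.4933 7.4875 0.0000 0.0000
49.6695 34.2744 15.9002 0.0000 0.0000 0.0000

params: Δt=0.14660 u=1.09248 d=0.91535 q=0.52361 e^(-rΔt)=0.98849
t_5 payoffs: 49.6695 34.2744 15.9002 0.0000 0.0000 0.0000
t_4: node(4,0) S=86.9179 payoff=42.3121 vs cont=41.1294 → 42.3121 [stop]  node(4,1) S=103.7367 payoff=25.4933 vs cont=24.3696 → 25.4933 [stop]  node(4,2) S=123.8100 payoff=5.4200 vs cont=7.4875 → 7.4875 [wait]  node(4,3) S=147.7676 payoff=0.0000 vs cont=0.0000 → 0.0000 [wait]  node(4,4) S=176.3610 payoff=0.0000 vs cont=0.0000 → 0.0000 [wait]  ⇒ S*(4)=103.7367
t_3: node(3,0) S=94.9556 payoff=34.2744 vs cont=33.1199 → 34.2744 [stop]  node(3,1) S=113.3298 payoff=15.9002 vs cont=15.8803 → 15.9002 [stop]  node(3,2) S=135.2594 payoff=0.0000 vs cont=3.5259 → 3.5259 [wait]  node(3,3) S=161.4324 payoff=0.0000 vs cont=0.0000 → 0.0000 [wait]  ⇒ S*(3)=113.3298
t_2: node(2,0) S=103.7367 payoff=25.4933 vs cont=24.3696 → 25.4933 [stop]  node(2,1) S=123.8100 payoff=5.4200 vs cont=9.3124 → 9.3124 [wait]  node(2,2) S=147.7676 payoff=0.0000 vs cont=1.6604 → 1.6604 [wait]  ⇒ S*(2)=103.7367
t_1: node(1,0) S=113.3298 payoff=15.9002 vs cont=16.8249 → 16.8249 [wait]  node(1,1) S=135.2594 payoff=0.0000 vs cont=5.2447 → 5.2447 [wait]  ⇒ S*(1)=-
t_0: node(0,0) S=123.8100 payoff=5.4200 vs cont=10.6375 → 10.6375 [wait]  ⇒ S*(0)=-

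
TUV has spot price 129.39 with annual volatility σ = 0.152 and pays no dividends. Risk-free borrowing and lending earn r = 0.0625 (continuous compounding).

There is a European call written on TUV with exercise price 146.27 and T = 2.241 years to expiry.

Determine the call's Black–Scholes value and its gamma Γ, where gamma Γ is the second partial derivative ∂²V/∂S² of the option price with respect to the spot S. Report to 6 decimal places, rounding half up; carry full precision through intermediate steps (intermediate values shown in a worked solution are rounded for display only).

σ√T = 0.152·√2.241 = 0.227544
d₁ = (ln(S/K) + (r+σ²/2)T) / (σ√T) = (ln(129.39/146.27) + (0.0625+0.152²/2)·2.241) / 0.227544 = (-0.122623 + 0.165951) / 0.227544 = 0.190414
d₂ = d₁ − σ√T = 0.190414 − 0.227544 = -0.037130
e^{−rT} = 0.869304
N(d₁) = 0.575508,  N(d₂) = 0.485191
Call price V = S·N(d₁) − K·e^{−rT}·N(d₂) = 74.464917 − 61.693496 = 12.771420
φ(d₁) = (1/√(2π))·e^{−d₁²/2} = 0.391775
Γ = φ(d₁) / (S·σ·√T) = 0.013307

price = 12.771420
Γ = 0.013307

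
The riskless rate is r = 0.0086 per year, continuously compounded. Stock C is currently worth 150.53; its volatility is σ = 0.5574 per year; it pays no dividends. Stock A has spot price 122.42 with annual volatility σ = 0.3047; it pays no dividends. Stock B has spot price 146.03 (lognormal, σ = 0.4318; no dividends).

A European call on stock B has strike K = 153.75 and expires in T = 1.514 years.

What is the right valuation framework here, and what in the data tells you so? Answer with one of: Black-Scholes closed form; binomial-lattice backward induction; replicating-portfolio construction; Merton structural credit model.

Key observation: a European-exercise option on stock B struck at 153.75 — a GBM underlying with constant parameters — admits an analytic price: the data contain no early exercise, no discrete tree, no debt structure.

framework: Black-Scholes closed form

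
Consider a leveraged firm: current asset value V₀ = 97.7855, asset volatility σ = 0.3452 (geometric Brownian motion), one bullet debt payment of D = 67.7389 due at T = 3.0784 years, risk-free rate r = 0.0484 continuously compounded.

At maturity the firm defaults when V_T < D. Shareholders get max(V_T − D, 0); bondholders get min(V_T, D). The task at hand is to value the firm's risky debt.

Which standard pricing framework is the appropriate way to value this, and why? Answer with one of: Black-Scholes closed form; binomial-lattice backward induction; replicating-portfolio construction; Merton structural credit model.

framework: Merton structural credit model

Key observation: with the firm-asset dynamics (V₀ = 97.7855) and a single zero-coupon liability of face 67.7389 given, debt value, spread, and default probability all derive from the option view of the balance sheet.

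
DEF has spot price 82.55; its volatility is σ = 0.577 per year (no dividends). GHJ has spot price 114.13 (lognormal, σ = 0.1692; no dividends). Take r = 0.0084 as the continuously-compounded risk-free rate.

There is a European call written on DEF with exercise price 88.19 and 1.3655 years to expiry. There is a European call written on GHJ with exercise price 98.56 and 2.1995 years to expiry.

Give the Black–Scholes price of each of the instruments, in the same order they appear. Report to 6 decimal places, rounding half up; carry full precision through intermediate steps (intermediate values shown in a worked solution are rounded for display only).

price(DEF call K=88.19) = 20.156620
price(GHJ call K=98.56) = 21.398748

[DEF call K=88.19]
σ√T = 0.577·√1.3655 = 0.674251
d₁ = (ln(S/K) + (r+σ²/2)T) / (σ√T) = (ln(82.55/88.19) + (0.0084+0.577²/2)·1.3655) / 0.674251 = (-0.066089 + 0.238777) / 0.674251 = 0.256118
d₂ = d₁ − σ√T = 0.256118 − 0.674251 = -0.418133
e^{−rT} = 0.988595
N(d₁) = 0.601070,  N(d₂) = 0.337925
price = S·N(d₁) − K·e^{−rT}·N(d₂) = 49.618350 − 29.461730 = 20.156620
[GHJ call K=98.56]
σ√T = 0.1692·√2.1995 = 0.250936
d₁ = (ln(S/K) + (r+σ²/2)T) / (σ√T) = (ln(114.13/98.56) + (0.0084+0.1692²/2)·2.1995) / 0.250936 = (0.146673 + 0.049960) / 0.250936 = 0.783599
d₂ = d₁ − σ√T = 0.783599 − 0.250936 = 0.532663
e^{−rT} = 0.981694
N(d₁) = 0.783362,  N(d₂) = 0.702867
price = S·N(d₁) − K·e^{−rT}·N(d₂) = 89.405121 − 68.006373 = 21.398748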